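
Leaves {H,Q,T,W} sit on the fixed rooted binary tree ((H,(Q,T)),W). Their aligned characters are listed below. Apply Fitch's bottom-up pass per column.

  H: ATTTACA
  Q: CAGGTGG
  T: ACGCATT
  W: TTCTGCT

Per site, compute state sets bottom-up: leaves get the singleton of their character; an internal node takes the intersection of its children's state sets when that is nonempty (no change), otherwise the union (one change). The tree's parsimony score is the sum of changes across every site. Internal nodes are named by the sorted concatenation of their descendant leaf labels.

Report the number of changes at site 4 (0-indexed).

QT@0: {C} ∪ {A} = {A,C} (union, +1)
HQT@0: {A} ∩ {A,C} = {A} (intersection, +0)
HQTW@0: {A} ∪ {T} = {A,T} (union, +1)
QT@1: {A} ∪ {C} = {A,C} (union, +1)
HQT@1: {T} ∪ {A,C} = {A,C,T} (union, +1)
HQTW@1: {A,C,T} ∩ {T} = {T} (intersection, +0)
QT@2: {G} ∩ {G} = {G} (intersection, +0)
HQT@2: {T} ∪ {G} = {G,T} (union, +1)
HQTW@2: {G,T} ∪ {C} = {C,G,T} (union, +1)
QT@3: {G} ∪ {C} = {C,G} (union, +1)
HQT@3: {T} ∪ {C,G} = {C,G,T} (union, +1)
HQTW@3: {C,G,T} ∩ {T} = {T} (intersection, +0)
QT@4: {T} ∪ {A} = {A,T} (union, +1)
HQT@4: {A} ∩ {A,T} = {A} (intersection, +0)
HQTW@4: {A} ∪ {G} = {A,G} (union, +1)
QT@5: {G} ∪ {T} = {G,T} (union, +1)
HQT@5: {C} ∪ {G,T} = {C,G,T} (union, +1)
HQTW@5: {C,G,T} ∩ {C} = {C} (intersection, +0)
QT@6: {G} ∪ {T} = {G,T} (union, +1)
HQT@6: {A} ∪ {G,T} = {A,G,T} (union, +1)
HQTW@6: {A,G,T} ∩ {T} = {T} (intersection, +0)
per-site changes: [2, 2, 2, 2, 2, 2, 2]; total = 14

2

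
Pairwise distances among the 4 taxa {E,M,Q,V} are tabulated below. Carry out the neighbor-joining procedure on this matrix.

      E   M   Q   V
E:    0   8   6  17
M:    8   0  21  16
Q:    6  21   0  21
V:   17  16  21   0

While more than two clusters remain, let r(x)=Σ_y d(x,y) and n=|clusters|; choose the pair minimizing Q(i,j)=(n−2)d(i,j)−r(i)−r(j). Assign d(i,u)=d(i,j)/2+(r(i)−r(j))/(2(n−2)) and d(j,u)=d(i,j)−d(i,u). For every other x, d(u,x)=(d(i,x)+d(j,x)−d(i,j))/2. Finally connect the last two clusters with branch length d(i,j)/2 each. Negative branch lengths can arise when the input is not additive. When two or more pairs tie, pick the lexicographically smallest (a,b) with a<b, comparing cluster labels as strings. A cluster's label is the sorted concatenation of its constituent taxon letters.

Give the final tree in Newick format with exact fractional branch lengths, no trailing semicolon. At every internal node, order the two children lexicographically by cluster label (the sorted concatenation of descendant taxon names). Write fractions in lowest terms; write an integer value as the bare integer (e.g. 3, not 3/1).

1. join E+Q (d=6, Q=-67) ⇒ EQ; edges |E|=-5/4, |Q|=29/4
  updated: d(EQ,M)=23/2, d(EQ,V)=16
2. join EQ+M (d=23/2, Q=-87/2) ⇒ EMQ; edges |EQ|=23/4, |M|=23/4
  updated: d(EMQ,V)=41/4
3. join EMQ+V (d=41/4) ⇒ EMQV; edges |EMQ|=41/8, |V|=41/8
final tree: (((E:-5/4,Q:29/4):23/4,M:23/4):41/8,V:41/8)
total length: 111/4

(((E:-5/4,Q:29/4):23/4,M:23/4):41/8,V:41/8)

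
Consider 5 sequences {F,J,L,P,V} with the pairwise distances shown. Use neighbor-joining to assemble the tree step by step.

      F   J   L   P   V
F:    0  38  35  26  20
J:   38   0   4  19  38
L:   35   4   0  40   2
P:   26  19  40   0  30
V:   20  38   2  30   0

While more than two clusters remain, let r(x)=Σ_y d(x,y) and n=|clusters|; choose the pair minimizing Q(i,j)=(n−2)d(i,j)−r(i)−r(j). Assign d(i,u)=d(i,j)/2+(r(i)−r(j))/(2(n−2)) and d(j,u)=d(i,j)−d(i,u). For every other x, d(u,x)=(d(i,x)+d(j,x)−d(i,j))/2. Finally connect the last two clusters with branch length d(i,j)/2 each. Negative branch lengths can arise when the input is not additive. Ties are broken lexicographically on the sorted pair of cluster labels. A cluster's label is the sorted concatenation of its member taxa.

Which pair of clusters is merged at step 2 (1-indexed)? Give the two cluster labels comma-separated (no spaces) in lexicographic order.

1. join J+L (d=4, Q=-168) ⇒ JL; edges |J|=5, |L|=-1
  updated: d(F,JL)=69/2, d(JL,P)=55/2, d(JL,V)=18
2. join F+P (d=26, Q=-112) ⇒ FP; edges |F|=49/4, |P|=55/4
  updated: d(FP,JL)=18, d(FP,V)=12
3. join FP+JL (d=18, Q=-48) ⇒ FJLP; edges |FP|=6, |JL|=12
  updated: d(FJLP,V)=6
4. join FJLP+V (d=6) ⇒ FJLPV; edges |FJLP|=3, |V|=3
final tree: (((F:49/4,P:55/4):6,(J:5,L:-1):12):3,V:3)
total length: 54

F,P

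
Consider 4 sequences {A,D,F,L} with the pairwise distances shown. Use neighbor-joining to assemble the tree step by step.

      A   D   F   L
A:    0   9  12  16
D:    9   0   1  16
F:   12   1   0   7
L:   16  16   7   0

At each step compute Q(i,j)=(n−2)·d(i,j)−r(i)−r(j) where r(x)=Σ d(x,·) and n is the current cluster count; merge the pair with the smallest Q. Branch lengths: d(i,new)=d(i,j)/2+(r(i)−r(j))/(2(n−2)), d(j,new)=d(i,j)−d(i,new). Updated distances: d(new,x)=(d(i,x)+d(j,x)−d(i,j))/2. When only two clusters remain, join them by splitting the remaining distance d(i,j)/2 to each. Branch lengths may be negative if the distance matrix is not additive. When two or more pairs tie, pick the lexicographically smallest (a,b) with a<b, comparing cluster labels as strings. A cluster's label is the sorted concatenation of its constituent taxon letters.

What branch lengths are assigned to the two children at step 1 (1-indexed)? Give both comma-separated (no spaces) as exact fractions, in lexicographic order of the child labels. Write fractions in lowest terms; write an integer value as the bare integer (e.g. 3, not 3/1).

29/4,7/4

1. join A+D (d=9, Q=-45) ⇒ AD; edges |A|=29/4, |D|=7/4
  updated: d(AD,F)=2, d(AD,L)=23/2
2. join AD+F (d=2, Q=-41/2) ⇒ ADF; edges |AD|=13/4, |F|=-5/4
  updated: d(ADF,L)=33/4
3. join ADF+L (d=33/4) ⇒ ADFL; edges |ADF|=33/8, |L|=33/8
final tree: (((A:29/4,D:7/4):13/4,F:-5/4):33/8,L:33/8)
total length: 77/4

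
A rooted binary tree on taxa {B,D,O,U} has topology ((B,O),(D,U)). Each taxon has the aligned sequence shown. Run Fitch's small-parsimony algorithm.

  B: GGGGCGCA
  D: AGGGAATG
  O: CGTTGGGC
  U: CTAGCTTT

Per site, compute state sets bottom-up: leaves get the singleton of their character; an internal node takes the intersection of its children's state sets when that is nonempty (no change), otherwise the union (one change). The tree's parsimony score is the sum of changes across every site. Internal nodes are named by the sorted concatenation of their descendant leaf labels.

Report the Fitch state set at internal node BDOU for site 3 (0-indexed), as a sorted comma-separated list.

[col 0] BO: children B:{G}, O:{C} ∪→ {C,G}; cost 1
[col 0] DU: children D:{A}, U:{C} ∪→ {A,C}; cost 1
[col 0] BDOU: children BO:{C,G}, DU:{A,C} ∩→ {C}; cost 0
[col 1] BO: children B:{G}, O:{G} ∩→ {G}; cost 0
[col 1] DU: children D:{G}, U:{T} ∪→ {G,T}; cost 1
[col 1] BDOU: children BO:{G}, DU:{G,T} ∩→ {G}; cost 0
[col 2] BO: children B:{G}, O:{T} ∪→ {G,T}; cost 1
[col 2] DU: children D:{G}, U:{A} ∪→ {A,G}; cost 1
[col 2] BDOU: children BO:{G,T}, DU:{A,G} ∩→ {G}; cost 0
[col 3] BO: children B:{G}, O:{T} ∪→ {G,T}; cost 1
[col 3] DU: children D:{G}, U:{G} ∩→ {G}; cost 0
[col 3] BDOU: children BO:{G,T}, DU:{G} ∩→ {G}; cost 0
[col 4] BO: children B:{C}, O:{G} ∪→ {C,G}; cost 1
[col 4] DU: children D:{A}, U:{C} ∪→ {A,C}; cost 1
[col 4] BDOU: children BO:{C,G}, DU:{A,C} ∩→ {C}; cost 0
[col 5] BO: children B:{G}, O:{G} ∩→ {G}; cost 0
[col 5] DU: children D:{A}, U:{T} ∪→ {A,T}; cost 1
[col 5] BDOU: children BO:{G}, DU:{A,T} ∪→ {A,G,T}; cost 1
[col 6] BO: children B:{C}, O:{G} ∪→ {C,G}; cost 1
[col 6] DU: children D:{T}, U:{T} ∩→ {T}; cost 0
[col 6] BDOU: children BO:{C,G}, DU:{T} ∪→ {C,G,T}; cost 1
[col 7] BO: children B:{A}, O:{C} ∪→ {A,C}; cost 1
[col 7] DU: children D:{G}, U:{T} ∪→ {G,T}; cost 1
[col 7] BDOU: children BO:{A,C}, DU:{G,T} ∪→ {A,C,G,T}; cost 1
per-site changes: [2, 1, 2, 1, 2, 2, 2, 3]; total = 15

G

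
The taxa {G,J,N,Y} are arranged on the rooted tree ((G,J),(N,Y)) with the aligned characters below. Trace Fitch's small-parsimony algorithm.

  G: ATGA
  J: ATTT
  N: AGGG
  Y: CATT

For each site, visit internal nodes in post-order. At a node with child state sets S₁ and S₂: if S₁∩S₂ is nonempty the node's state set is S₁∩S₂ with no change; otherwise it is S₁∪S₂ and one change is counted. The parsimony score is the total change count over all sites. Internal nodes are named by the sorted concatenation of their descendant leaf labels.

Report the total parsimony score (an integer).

GJ@0: {A} ∩ {A} = {A} (intersection, +0)
NY@0: {A} ∪ {C} = {A,C} (union, +1)
GJNY@0: {A} ∩ {A,C} = {A} (intersection, +0)
GJ@1: {T} ∩ {T} = {T} (intersection, +0)
NY@1: {G} ∪ {A} = {A,G} (union, +1)
GJNY@1: {T} ∪ {A,G} = {A,G,T} (union, +1)
GJ@2: {G} ∪ {T} = {G,T} (union, +1)
NY@2: {G} ∪ {T} = {G,T} (union, +1)
GJNY@2: {G,T} ∩ {G,T} = {G,T} (intersection, +0)
GJ@3: {A} ∪ {T} = {A,T} (union, +1)
NY@3: {G} ∪ {T} = {G,T} (union, +1)
GJNY@3: {A,T} ∩ {G,T} = {T} (intersection, +0)
per-site changes: [1, 2, 2, 2]; total = 7

7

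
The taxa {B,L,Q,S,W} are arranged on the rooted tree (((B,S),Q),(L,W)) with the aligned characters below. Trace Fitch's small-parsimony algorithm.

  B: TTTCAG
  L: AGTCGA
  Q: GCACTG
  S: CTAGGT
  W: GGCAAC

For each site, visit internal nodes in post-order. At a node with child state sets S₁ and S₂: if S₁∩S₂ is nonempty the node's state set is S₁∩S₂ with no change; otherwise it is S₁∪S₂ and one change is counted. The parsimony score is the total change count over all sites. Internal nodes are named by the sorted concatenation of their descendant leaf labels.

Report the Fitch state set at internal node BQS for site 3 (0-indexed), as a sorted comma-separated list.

BS@0: {T} ∪ {C} = {C,T} (union, +1)
BQS@0: {C,T} ∪ {G} = {C,G,T} (union, +1)
LW@0: {A} ∪ {G} = {A,G} (union, +1)
BLQSW@0: {C,G,T} ∩ {A,G} = {G} (intersection, +0)
BS@1: {T} ∩ {T} = {T} (intersection, +0)
BQS@1: {T} ∪ {C} = {C,T} (union, +1)
LW@1: {G} ∩ {G} = {G} (intersection, +0)
BLQSW@1: {C,T} ∪ {G} = {C,G,T} (union, +1)
BS@2: {T} ∪ {A} = {A,T} (union, +1)
BQS@2: {A,T} ∩ {A} = {A} (intersection, +0)
LW@2: {T} ∪ {C} = {C,T} (union, +1)
BLQSW@2: {A} ∪ {C,T} = {A,C,T} (union, +1)
BS@3: {C} ∪ {G} = {C,G} (union, +1)
BQS@3: {C,G} ∩ {C} = {C} (intersection, +0)
LW@3: {C} ∪ {A} = {A,C} (union, +1)
BLQSW@3: {C} ∩ {A,C} = {C} (intersection, +0)
BS@4: {A} ∪ {G} = {A,G} (union, +1)
BQS@4: {A,G} ∪ {T} = {A,G,T} (union, +1)
LW@4: {G} ∪ {A} = {A,G} (union, +1)
BLQSW@4: {A,G,T} ∩ {A,G} = {A,G} (intersection, +0)
BS@5: {G} ∪ {T} = {G,T} (union, +1)
BQS@5: {G,T} ∩ {G} = {G} (intersection, +0)
LW@5: {A} ∪ {C} = {A,C} (union, +1)
BLQSW@5: {G} ∪ {A,C} = {A,C,G} (union, +1)
per-site changes: [3, 2, 3, 2, 3, 3]; total = 16

C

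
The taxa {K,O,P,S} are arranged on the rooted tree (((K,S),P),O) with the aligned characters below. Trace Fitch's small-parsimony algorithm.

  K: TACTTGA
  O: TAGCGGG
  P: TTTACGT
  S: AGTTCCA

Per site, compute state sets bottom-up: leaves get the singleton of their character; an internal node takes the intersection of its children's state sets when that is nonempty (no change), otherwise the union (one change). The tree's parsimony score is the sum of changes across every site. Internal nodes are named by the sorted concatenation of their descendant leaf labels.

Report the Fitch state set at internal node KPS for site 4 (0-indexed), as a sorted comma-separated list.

C

KS@0: {T} ∪ {A} = {A,T} (union, +1)
KPS@0: {A,T} ∩ {T} = {T} (intersection, +0)
KOPS@0: {T} ∩ {T} = {T} (intersection, +0)
KS@1: {A} ∪ {G} = {A,G} (union, +1)
KPS@1: {A,G} ∪ {T} = {A,G,T} (union, +1)
KOPS@1: {A,G,T} ∩ {A} = {A} (intersection, +0)
KS@2: {C} ∪ {T} = {C,T} (union, +1)
KPS@2: {C,T} ∩ {T} = {T} (intersection, +0)
KOPS@2: {T} ∪ {G} = {G,T} (union, +1)
KS@3: {T} ∩ {T} = {T} (intersection, +0)
KPS@3: {T} ∪ {A} = {A,T} (union, +1)
KOPS@3: {A,T} ∪ {C} = {A,C,T} (union, +1)
KS@4: {T} ∪ {C} = {C,T} (union, +1)
KPS@4: {C,T} ∩ {C} = {C} (intersection, +0)
KOPS@4: {C} ∪ {G} = {C,G} (union, +1)
KS@5: {G} ∪ {C} = {C,G} (union, +1)
KPS@5: {C,G} ∩ {G} = {G} (intersection, +0)
KOPS@5: {G} ∩ {G} = {G} (intersection, +0)
KS@6: {A} ∩ {A} = {A} (intersection, +0)
KPS@6: {A} ∪ {T} = {A,T} (union, +1)
KOPS@6: {A,T} ∪ {G} = {A,G,T} (union, +1)
per-site changes: [1, 2, 2, 2, 2, 1, 2]; total = 12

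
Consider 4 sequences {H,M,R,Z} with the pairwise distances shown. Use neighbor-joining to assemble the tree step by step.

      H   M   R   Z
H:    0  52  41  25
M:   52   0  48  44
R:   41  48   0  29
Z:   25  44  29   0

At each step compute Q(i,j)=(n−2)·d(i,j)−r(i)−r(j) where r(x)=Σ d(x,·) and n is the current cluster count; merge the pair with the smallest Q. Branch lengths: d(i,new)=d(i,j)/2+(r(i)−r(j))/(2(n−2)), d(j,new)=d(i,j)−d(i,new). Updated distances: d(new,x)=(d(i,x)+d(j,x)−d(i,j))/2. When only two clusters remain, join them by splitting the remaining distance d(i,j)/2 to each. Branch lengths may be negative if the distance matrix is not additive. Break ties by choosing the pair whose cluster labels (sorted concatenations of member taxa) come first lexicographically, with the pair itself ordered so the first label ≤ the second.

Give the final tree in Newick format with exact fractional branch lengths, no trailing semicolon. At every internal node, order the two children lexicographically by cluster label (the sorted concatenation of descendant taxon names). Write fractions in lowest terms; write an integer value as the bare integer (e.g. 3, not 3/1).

iteration 1: select H,Z (d=25, Q=-166); attach at lengths (35/2, 15/2); label the merged cluster HZ
  updated: d(HZ,M)=71/2, d(HZ,R)=45/2
iteration 2: select HZ,M (d=71/2, Q=-106); attach at lengths (5, 61/2); label the merged cluster HMZ
  updated: d(HMZ,R)=35/2
iteration 3: select HMZ,R (d=35/2); attach at lengths (35/4, 35/4); label the merged cluster HMRZ
final tree: (((H:35/2,Z:15/2):5,M:61/2):35/4,R:35/4)
total length: 78

(((H:35/2,Z:15/2):5,M:61/2):35/4,R:35/4)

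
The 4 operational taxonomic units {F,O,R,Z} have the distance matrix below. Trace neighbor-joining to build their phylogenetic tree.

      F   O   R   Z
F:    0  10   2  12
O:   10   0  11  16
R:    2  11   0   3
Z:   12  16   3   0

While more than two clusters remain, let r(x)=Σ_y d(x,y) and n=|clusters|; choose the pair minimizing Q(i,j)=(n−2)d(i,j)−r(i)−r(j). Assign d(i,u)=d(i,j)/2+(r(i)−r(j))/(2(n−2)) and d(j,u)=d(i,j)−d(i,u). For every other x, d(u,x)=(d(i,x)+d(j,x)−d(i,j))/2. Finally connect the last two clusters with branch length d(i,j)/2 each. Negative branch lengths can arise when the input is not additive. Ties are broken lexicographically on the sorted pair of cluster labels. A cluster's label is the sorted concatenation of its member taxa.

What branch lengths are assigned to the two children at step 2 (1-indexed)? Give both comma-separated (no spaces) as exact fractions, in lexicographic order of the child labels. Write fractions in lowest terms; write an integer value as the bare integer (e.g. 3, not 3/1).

iteration 1: select F,O (d=10, Q=-41); attach at lengths (7/4, 33/4); label the merged cluster FO
  updated: d(FO,R)=3/2, d(FO,Z)=9
iteration 2: select FO,R (d=3/2, Q=-27/2); attach at lengths (15/4, -9/4); label the merged cluster FOR
  updated: d(FOR,Z)=21/4
iteration 3: select FOR,Z (d=21/4); attach at lengths (21/8, 21/8); label the merged cluster FORZ
final tree: (((F:7/4,O:33/4):15/4,R:-9/4):21/8,Z:21/8)
total length: 67/4

15/4,-9/4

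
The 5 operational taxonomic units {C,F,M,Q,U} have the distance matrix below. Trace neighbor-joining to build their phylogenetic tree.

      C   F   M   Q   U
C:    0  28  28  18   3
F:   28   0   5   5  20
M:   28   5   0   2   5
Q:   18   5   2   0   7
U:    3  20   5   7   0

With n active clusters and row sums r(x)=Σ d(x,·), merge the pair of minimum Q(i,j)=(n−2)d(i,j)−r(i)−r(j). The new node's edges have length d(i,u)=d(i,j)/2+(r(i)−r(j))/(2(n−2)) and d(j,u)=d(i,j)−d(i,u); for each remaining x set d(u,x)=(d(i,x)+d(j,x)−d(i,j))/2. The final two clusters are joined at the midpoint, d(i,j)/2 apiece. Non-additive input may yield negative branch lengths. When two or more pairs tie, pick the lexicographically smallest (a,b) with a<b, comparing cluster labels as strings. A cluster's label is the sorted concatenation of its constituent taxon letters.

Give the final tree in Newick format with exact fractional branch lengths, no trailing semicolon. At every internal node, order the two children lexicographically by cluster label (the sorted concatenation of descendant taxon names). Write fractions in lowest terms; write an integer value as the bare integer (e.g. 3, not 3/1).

1. join C+U (d=3, Q=-103) ⇒ CU; edges |C|=17/2, |U|=-11/2
  updated: d(CU,F)=45/2, d(CU,M)=15, d(CU,Q)=11
2. join CU+Q (d=11, Q=-89/2) ⇒ CQU; edges |CU|=105/8, |Q|=-17/8
  updated: d(CQU,F)=33/4, d(CQU,M)=3
3. join CQU+F (d=33/4, Q=-65/4) ⇒ CFQU; edges |CQU|=25/8, |F|=41/8
  updated: d(CFQU,M)=-1/8
4. join CFQU+M (d=-1/8) ⇒ CFMQU; edges |CFQU|=-1/16, |M|=-1/16
final tree: ((((C:17/2,U:-11/2):105/8,Q:-17/8):25/8,F:41/8):-1/16,M:-1/16)
total length: 177/8

((((C:17/2,U:-11/2):105/8,Q:-17/8):25/8,F:41/8):-1/16,M:-1/16)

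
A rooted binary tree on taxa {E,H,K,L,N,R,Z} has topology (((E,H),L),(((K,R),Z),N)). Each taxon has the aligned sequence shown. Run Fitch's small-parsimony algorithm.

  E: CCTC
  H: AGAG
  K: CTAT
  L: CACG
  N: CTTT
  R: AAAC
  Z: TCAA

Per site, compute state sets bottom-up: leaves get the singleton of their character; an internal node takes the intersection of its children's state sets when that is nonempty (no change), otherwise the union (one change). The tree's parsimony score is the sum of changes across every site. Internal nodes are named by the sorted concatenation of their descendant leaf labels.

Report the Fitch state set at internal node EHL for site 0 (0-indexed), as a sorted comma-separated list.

site 0, node EH: E={C} ∪ H={A} → {A,C} (+1)
site 0, node EHL: EH={A,C} ∩ L={C} → {C} (+0)
site 0, node KR: K={C} ∪ R={A} → {A,C} (+1)
site 0, node KRZ: KR={A,C} ∪ Z={T} → {A,C,T} (+1)
site 0, node KNRZ: KRZ={A,C,T} ∩ N={C} → {C} (+0)
site 0, node EHKLNRZ: EHL={C} ∩ KNRZ={C} → {C} (+0)
site 1, node EH: E={C} ∪ H={G} → {C,G} (+1)
site 1, node EHL: EH={C,G} ∪ L={A} → {A,C,G} (+1)
site 1, node KR: K={T} ∪ R={A} → {A,T} (+1)
site 1, node KRZ: KR={A,T} ∪ Z={C} → {A,C,T} (+1)
site 1, node KNRZ: KRZ={A,C,T} ∩ N={T} → {T} (+0)
site 1, node EHKLNRZ: EHL={A,C,G} ∪ KNRZ={T} → {A,C,G,T} (+1)
site 2, node EH: E={T} ∪ H={A} → {A,T} (+1)
site 2, node EHL: EH={A,T} ∪ L={C} → {A,C,T} (+1)
site 2, node KR: K={A} ∩ R={A} → {A} (+0)
site 2, node KRZ: KR={A} ∩ Z={A} → {A} (+0)
site 2, node KNRZ: KRZ={A} ∪ N={T} → {A,T} (+1)
site 2, node EHKLNRZ: EHL={A,C,T} ∩ KNRZ={A,T} → {A,T} (+0)
site 3, node EH: E={C} ∪ H={G} → {C,G} (+1)
site 3, node EHL: EH={C,G} ∩ L={G} → {G} (+0)
site 3, node KR: K={T} ∪ R={C} → {C,T} (+1)
site 3, node KRZ: KR={C,T} ∪ Z={A} → {A,C,T} (+1)
site 3, node KNRZ: KRZ={A,C,T} ∩ N={T} → {T} (+0)
site 3, node EHKLNRZ: EHL={G} ∪ KNRZ={T} → {G,T} (+1)
per-site changes: [3, 5, 3, 4]; total = 15

C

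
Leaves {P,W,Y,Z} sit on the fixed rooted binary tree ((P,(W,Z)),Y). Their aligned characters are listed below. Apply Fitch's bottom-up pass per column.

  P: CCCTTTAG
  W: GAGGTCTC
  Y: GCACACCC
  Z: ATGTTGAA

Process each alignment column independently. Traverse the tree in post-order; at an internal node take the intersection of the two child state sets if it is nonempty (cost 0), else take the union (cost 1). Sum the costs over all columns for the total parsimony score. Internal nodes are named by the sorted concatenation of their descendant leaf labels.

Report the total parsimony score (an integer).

[col 0] WZ: children W:{G}, Z:{A} ∪→ {A,G}; cost 1
[col 0] PWZ: children P:{C}, WZ:{A,G} ∪→ {A,C,G}; cost 1
[col 0] PWYZ: children PWZ:{A,C,G}, Y:{G} ∩→ {G}; cost 0
[col 1] WZ: children W:{A}, Z:{T} ∪→ {A,T}; cost 1
[col 1] PWZ: children P:{C}, WZ:{A,T} ∪→ {A,C,T}; cost 1
[col 1] PWYZ: children PWZ:{A,C,T}, Y:{C} ∩→ {C}; cost 0
[col 2] WZ: children W:{G}, Z:{G} ∩→ {G}; cost 0
[col 2] PWZ: children P:{C}, WZ:{G} ∪→ {C,G}; cost 1
[col 2] PWYZ: children PWZ:{C,G}, Y:{A} ∪→ {A,C,G}; cost 1
[col 3] WZ: children W:{G}, Z:{T} ∪→ {G,T}; cost 1
[col 3] PWZ: children P:{T}, WZ:{G,T} ∩→ {T}; cost 0
[col 3] PWYZ: children PWZ:{T}, Y:{C} ∪→ {C,T}; cost 1
[col 4] WZ: children W:{T}, Z:{T} ∩→ {T}; cost 0
[col 4] PWZ: children P:{T}, WZ:{T} ∩→ {T}; cost 0
[col 4] PWYZ: children PWZ:{T}, Y:{A} ∪→ {A,T}; cost 1
[col 5] WZ: children W:{C}, Z:{G} ∪→ {C,G}; cost 1
[col 5] PWZ: children P:{T}, WZ:{C,G} ∪→ {C,G,T}; cost 1
[col 5] PWYZ: children PWZ:{C,G,T}, Y:{C} ∩→ {C}; cost 0
[col 6] WZ: children W:{T}, Z:{A} ∪→ {A,T}; cost 1
[col 6] PWZ: children P:{A}, WZ:{A,T} ∩→ {A}; cost 0
[col 6] PWYZ: children PWZ:{A}, Y:{C} ∪→ {A,C}; cost 1
[col 7] WZ: children W:{C}, Z:{A} ∪→ {A,C}; cost 1
[col 7] PWZ: children P:{G}, WZ:{A,C} ∪→ {A,C,G}; cost 1
[col 7] PWYZ: children PWZ:{A,C,G}, Y:{C} ∩→ {C}; cost 0
per-site changes: [2, 2, 2, 2, 1, 2, 2, 2]; total = 15

15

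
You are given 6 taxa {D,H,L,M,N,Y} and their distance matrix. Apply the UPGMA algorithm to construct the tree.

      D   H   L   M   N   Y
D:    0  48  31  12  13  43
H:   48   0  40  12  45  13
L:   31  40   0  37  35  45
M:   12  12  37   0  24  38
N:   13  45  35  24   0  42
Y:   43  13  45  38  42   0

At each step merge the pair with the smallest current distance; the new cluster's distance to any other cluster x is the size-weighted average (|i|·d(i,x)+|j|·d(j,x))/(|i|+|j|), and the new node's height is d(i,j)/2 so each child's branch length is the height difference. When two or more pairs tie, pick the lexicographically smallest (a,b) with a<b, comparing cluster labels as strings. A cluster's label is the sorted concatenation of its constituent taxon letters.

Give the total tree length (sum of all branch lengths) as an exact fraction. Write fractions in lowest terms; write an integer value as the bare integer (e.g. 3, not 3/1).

1. join D+M (d=12) ⇒ DM; edges |D|=6, |M|=6
  updated: d(DM,H)=30, d(DM,L)=34, d(DM,N)=37/2, d(DM,Y)=81/2
2. join H+Y (d=13) ⇒ HY; edges |H|=13/2, |Y|=13/2
  updated: d(DM,HY)=141/4, d(HY,L)=85/2, d(HY,N)=87/2
3. join DM+N (d=37/2) ⇒ DMN; edges |DM|=13/4, |N|=37/4
  updated: d(DMN,HY)=38, d(DMN,L)=103/3
4. join DMN+L (d=103/3) ⇒ DLMN; edges |DMN|=95/12, |L|=103/6
  updated: d(DLMN,HY)=313/8
5. join DLMN+HY (d=313/8) ⇒ DHLMNY; edges |DLMN|=115/48, |HY|=209/16
final tree: ((((D:6,M:6):13/4,N:37/4):95/12,L:103/6):115/48,(H:13/2,Y:13/2):209/16)
total length: 1873/24

1873/24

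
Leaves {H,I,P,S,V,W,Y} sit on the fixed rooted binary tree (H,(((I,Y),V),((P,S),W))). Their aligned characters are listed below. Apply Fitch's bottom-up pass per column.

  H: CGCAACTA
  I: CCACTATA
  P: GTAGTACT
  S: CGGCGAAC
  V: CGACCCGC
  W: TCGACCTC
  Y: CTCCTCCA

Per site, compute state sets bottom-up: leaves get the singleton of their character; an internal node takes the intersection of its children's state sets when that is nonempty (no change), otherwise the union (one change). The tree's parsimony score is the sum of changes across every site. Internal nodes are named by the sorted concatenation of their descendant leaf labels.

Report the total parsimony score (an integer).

26

IY@0: {C} ∩ {C} = {C} (intersection, +0)
IVY@0: {C} ∩ {C} = {C} (intersection, +0)
PS@0: {G} ∪ {C} = {C,G} (union, +1)
PSW@0: {C,G} ∪ {T} = {C,G,T} (union, +1)
IPSVWY@0: {C} ∩ {C,G,T} = {C} (intersection, +0)
HIPSVWY@0: {C} ∩ {C} = {C} (intersection, +0)
IY@1: {C} ∪ {T} = {C,T} (union, +1)
IVY@1: {C,T} ∪ {G} = {C,G,T} (union, +1)
PS@1: {T} ∪ {G} = {G,T} (union, +1)
PSW@1: {G,T} ∪ {C} = {C,G,T} (union, +1)
IPSVWY@1: {C,G,T} ∩ {C,G,T} = {C,G,T} (intersection, +0)
HIPSVWY@1: {G} ∩ {C,G,T} = {G} (intersection, +0)
IY@2: {A} ∪ {C} = {A,C} (union, +1)
IVY@2: {A,C} ∩ {A} = {A} (intersection, +0)
PS@2: {A} ∪ {G} = {A,G} (union, +1)
PSW@2: {A,G} ∩ {G} = {G} (intersection, +0)
IPSVWY@2: {A} ∪ {G} = {A,G} (union, +1)
HIPSVWY@2: {C} ∪ {A,G} = {A,C,G} (union, +1)
IY@3: {C} ∩ {C} = {C} (intersection, +0)
IVY@3: {C} ∩ {C} = {C} (intersection, +0)
PS@3: {G} ∪ {C} = {C,G} (union, +1)
PSW@3: {C,G} ∪ {A} = {A,C,G} (union, +1)
IPSVWY@3: {C} ∩ {A,C,G} = {C} (intersection, +0)
HIPSVWY@3: {A} ∪ {C} = {A,C} (union, +1)
IY@4: {T} ∩ {T} = {T} (intersection, +0)
IVY@4: {T} ∪ {C} = {C,T} (union, +1)
PS@4: {T} ∪ {G} = {G,T} (union, +1)
PSW@4: {G,T} ∪ {C} = {C,G,T} (union, +1)
IPSVWY@4: {C,T} ∩ {C,G,T} = {C,T} (intersection, +0)
HIPSVWY@4: {A} ∪ {C,T} = {A,C,T} (union, +1)
IY@5: {A} ∪ {C} = {A,C} (union, +1)
IVY@5: {A,C} ∩ {C} = {C} (intersection, +0)
PS@5: {A} ∩ {A} = {A} (intersection, +0)
PSW@5: {A} ∪ {C} = {A,C} (union, +1)
IPSVWY@5: {C} ∩ {A,C} = {C} (intersection, +0)
HIPSVWY@5: {C} ∩ {C} = {C} (intersection, +0)
IY@6: {T} ∪ {C} = {C,T} (union, +1)
IVY@6: {C,T} ∪ {G} = {C,G,T} (union, +1)
PS@6: {C} ∪ {A} = {A,C} (union, +1)
PSW@6: {A,C} ∪ {T} = {A,C,T} (union, +1)
IPSVWY@6: {C,G,T} ∩ {A,C,T} = {C,T} (intersection, +0)
HIPSVWY@6: {T} ∩ {C,T} = {T} (intersection, +0)
IY@7: {A} ∩ {A} = {A} (intersection, +0)
IVY@7: {A} ∪ {C} = {A,C} (union, +1)
PS@7: {T} ∪ {C} = {C,T} (union, +1)
PSW@7: {C,T} ∩ {C} = {C} (intersection, +0)
IPSVWY@7: {A,C} ∩ {C} = {C} (intersection, +0)
HIPSVWY@7: {A} ∪ {C} = {A,C} (union, +1)
per-site changes: [2, 4, 4, 3, 4, 2, 4, 3]; total = 26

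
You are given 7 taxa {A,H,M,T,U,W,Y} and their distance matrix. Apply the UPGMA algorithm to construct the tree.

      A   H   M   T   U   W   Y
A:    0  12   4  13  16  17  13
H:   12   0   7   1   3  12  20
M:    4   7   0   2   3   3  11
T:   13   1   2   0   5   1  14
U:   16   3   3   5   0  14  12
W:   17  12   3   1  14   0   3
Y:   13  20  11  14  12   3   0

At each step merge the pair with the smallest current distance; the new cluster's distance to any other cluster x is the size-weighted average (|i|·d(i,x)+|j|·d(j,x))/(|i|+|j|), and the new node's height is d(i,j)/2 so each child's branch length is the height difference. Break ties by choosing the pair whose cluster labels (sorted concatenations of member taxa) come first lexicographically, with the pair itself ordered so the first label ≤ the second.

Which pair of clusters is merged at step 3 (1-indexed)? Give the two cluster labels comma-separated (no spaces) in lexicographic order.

W,Y

step 1: merge (H,T) at d=1; branch lengths H→1/2, T→1/2; new cluster HT
  updated: d(A,HT)=25/2, d(HT,M)=9/2, d(HT,U)=4, d(HT,W)=13/2, d(HT,Y)=17
step 2: merge (M,U) at d=3; branch lengths M→3/2, U→3/2; new cluster MU
  updated: d(A,MU)=10, d(HT,MU)=17/4, d(MU,W)=17/2, d(MU,Y)=23/2
step 3: merge (W,Y) at d=3; branch lengths W→3/2, Y→3/2; new cluster WY
  updated: d(A,WY)=15, d(HT,WY)=47/4, d(MU,WY)=10
step 4: merge (HT,MU) at d=17/4; branch lengths HT→13/8, MU→5/8; new cluster HMTU
  updated: d(A,HMTU)=45/4, d(HMTU,WY)=87/8
step 5: merge (HMTU,WY) at d=87/8; branch lengths HMTU→53/16, WY→63/16; new cluster HMTUWY
  updated: d(A,HMTUWY)=25/2
step 6: merge (A,HMTUWY) at d=25/2; branch lengths A→25/4, HMTUWY→13/16; new cluster AHMTUWY
final tree: (A:25/4,(((H:1/2,T:1/2):13/8,(M:3/2,U:3/2):5/8):53/16,(W:3/2,Y:3/2):63/16):13/16)
total length: 377/16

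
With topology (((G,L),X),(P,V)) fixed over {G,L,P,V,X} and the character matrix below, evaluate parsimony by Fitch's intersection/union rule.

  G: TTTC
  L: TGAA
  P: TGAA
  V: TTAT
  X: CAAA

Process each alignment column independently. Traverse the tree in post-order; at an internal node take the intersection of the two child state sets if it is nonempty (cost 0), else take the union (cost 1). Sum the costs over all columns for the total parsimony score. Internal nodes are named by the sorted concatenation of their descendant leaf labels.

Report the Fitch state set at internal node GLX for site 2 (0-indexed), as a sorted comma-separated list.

GL@0: {T} ∩ {T} = {T} (intersection, +0)
GLX@0: {T} ∪ {C} = {C,T} (union, +1)
PV@0: {T} ∩ {T} = {T} (intersection, +0)
GLPVX@0: {C,T} ∩ {T} = {T} (intersection, +0)
GL@1: {T} ∪ {G} = {G,T} (union, +1)
GLX@1: {G,T} ∪ {A} = {A,G,T} (union, +1)
PV@1: {G} ∪ {T} = {G,T} (union, +1)
GLPVX@1: {A,G,T} ∩ {G,T} = {G,T} (intersection, +0)
GL@2: {T} ∪ {A} = {A,T} (union, +1)
GLX@2: {A,T} ∩ {A} = {A} (intersection, +0)
PV@2: {A} ∩ {A} = {A} (intersection, +0)
GLPVX@2: {A} ∩ {A} = {A} (intersection, +0)
GL@3: {C} ∪ {A} = {A,C} (union, +1)
GLX@3: {A,C} ∩ {A} = {A} (intersection, +0)
PV@3: {A} ∪ {T} = {A,T} (union, +1)
GLPVX@3: {A} ∩ {A,T} = {A} (intersection, +0)
per-site changes: [1, 3, 1, 2]; total = 7

A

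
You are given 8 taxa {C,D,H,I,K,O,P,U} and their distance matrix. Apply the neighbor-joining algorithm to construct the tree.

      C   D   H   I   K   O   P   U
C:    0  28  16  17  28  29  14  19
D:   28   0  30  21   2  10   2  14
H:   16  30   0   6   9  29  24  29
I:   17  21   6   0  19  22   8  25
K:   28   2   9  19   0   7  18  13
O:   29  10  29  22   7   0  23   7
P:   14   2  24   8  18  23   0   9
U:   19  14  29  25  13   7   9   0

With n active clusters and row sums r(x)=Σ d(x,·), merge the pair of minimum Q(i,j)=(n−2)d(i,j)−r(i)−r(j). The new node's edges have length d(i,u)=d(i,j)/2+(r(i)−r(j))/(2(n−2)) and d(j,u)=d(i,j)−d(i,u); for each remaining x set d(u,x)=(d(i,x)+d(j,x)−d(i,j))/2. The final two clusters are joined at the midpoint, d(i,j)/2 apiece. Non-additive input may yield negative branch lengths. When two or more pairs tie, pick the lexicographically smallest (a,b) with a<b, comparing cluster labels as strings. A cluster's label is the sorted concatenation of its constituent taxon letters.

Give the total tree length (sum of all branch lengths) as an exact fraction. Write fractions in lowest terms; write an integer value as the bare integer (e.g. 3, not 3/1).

step 1: merge (H,I) at d=6, Q=-225; branch lengths H→61/12, I→11/12; new cluster HI
  updated: d(C,HI)=27/2, d(D,HI)=45/2, d(HI,K)=11, d(HI,O)=45/2, d(HI,P)=13, d(HI,U)=24
step 2: merge (C,HI) at d=27/2, Q=-341/2; branch lengths C→37/4, HI→17/4; new cluster CHI
  updated: d(CHI,D)=37/2, d(CHI,K)=51/4, d(CHI,O)=19, d(CHI,P)=27/4, d(CHI,U)=59/4
step 3: merge (CHI,P) at d=27/4, Q=-207/2; branch lengths CHI→5, P→7/4; new cluster CHIP
  updated: d(CHIP,D)=55/8, d(CHIP,K)=12, d(CHIP,O)=141/8, d(CHIP,U)=17/2
step 4: merge (O,U) at d=7, Q=-505/8; branch lengths O→161/48, U→175/48; new cluster OU
  updated: d(CHIP,OU)=153/16, d(D,OU)=17/2, d(K,OU)=13/2
step 5: merge (CHIP,OU) at d=153/16, Q=-271/8; branch lengths CHIP→23/4, OU→61/16; new cluster CHIOPU
  updated: d(CHIOPU,D)=93/32, d(CHIOPU,K)=143/32
step 6: merge (CHIOPU,D) at d=93/32, Q=-75/8; branch lengths CHIOPU→43/16, D→7/32; new cluster CDHIOPU
  updated: d(CDHIOPU,K)=57/32
step 7: merge (CDHIOPU,K) at d=57/32; branch lengths CDHIOPU→57/64, K→57/64; new cluster CDHIKOPU
final tree: (((((C:37/4,(H:61/12,I:11/12):17/4):5,P:7/4):23/4,(O:161/48,U:175/48):61/16):43/16,D:7/32):57/64,K:57/64)
total length: 95/2

95/2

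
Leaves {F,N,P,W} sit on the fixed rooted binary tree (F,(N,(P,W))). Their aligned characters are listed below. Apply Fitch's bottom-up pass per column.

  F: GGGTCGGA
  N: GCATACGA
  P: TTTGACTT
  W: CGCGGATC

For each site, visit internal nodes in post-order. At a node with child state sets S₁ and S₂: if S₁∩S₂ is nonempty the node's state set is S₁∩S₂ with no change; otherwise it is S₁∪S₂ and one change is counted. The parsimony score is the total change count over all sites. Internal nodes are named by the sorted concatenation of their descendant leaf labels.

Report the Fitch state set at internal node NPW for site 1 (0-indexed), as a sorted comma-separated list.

PW@0: {T} ∪ {C} = {C,T} (union, +1)
NPW@0: {G} ∪ {C,T} = {C,G,T} (union, +1)
FNPW@0: {G} ∩ {C,G,T} = {G} (intersection, +0)
PW@1: {T} ∪ {G} = {G,T} (union, +1)
NPW@1: {C} ∪ {G,T} = {C,G,T} (union, +1)
FNPW@1: {G} ∩ {C,G,T} = {G} (intersection, +0)
PW@2: {T} ∪ {C} = {C,T} (union, +1)
NPW@2: {A} ∪ {C,T} = {A,C,T} (union, +1)
FNPW@2: {G} ∪ {A,C,T} = {A,C,G,T} (union, +1)
PW@3: {G} ∩ {G} = {G} (intersection, +0)
NPW@3: {T} ∪ {G} = {G,T} (union, +1)
FNPW@3: {T} ∩ {G,T} = {T} (intersection, +0)
PW@4: {A} ∪ {G} = {A,G} (union, +1)
NPW@4: {A} ∩ {A,G} = {A} (intersection, +0)
FNPW@4: {C} ∪ {A} = {A,C} (union, +1)
PW@5: {C} ∪ {A} = {A,C} (union, +1)
NPW@5: {C} ∩ {A,C} = {C} (intersection, +0)
FNPW@5: {G} ∪ {C} = {C,G} (union, +1)
PW@6: {T} ∩ {T} = {T} (intersection, +0)
NPW@6: {G} ∪ {T} = {G,T} (union, +1)
FNPW@6: {G} ∩ {G,T} = {G} (intersection, +0)
PW@7: {T} ∪ {C} = {C,T} (union, +1)
NPW@7: {A} ∪ {C,T} = {A,C,T} (union, +1)
FNPW@7: {A} ∩ {A,C,T} = {A} (intersection, +0)
per-site changes: [2, 2, 3, 1, 2, 2, 1, 2]; total = 15

C,G,T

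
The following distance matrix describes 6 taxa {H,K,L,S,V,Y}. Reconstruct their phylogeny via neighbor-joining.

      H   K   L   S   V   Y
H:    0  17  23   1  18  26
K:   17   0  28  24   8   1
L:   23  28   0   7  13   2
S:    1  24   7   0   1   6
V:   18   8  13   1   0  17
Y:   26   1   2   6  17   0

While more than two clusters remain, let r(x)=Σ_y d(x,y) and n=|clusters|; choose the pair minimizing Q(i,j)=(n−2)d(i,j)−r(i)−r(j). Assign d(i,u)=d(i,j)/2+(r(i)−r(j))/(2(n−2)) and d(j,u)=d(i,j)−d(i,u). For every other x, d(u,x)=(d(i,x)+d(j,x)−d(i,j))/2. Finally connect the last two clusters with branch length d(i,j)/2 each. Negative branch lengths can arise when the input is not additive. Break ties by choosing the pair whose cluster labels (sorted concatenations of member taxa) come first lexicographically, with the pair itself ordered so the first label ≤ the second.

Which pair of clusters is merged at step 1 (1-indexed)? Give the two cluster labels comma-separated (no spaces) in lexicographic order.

K,Y

step 1: merge (K,Y) at d=1, Q=-126; branch lengths K→15/4, Y→-11/4; new cluster KY
  updated: d(H,KY)=21, d(KY,L)=29/2, d(KY,S)=29/2, d(KY,V)=12
step 2: merge (H,S) at d=1, Q=-167/2; branch lengths H→85/12, S→-73/12; new cluster HS
  updated: d(HS,KY)=69/4, d(HS,L)=29/2, d(HS,V)=9
step 3: merge (HS,V) at d=9, Q=-227/4; branch lengths HS→99/16, V→45/16; new cluster HSV
  updated: d(HSV,KY)=81/8, d(HSV,L)=37/4
step 4: merge (HSV,KY) at d=81/8, Q=-271/8; branch lengths HSV→39/16, KY→123/16; new cluster HKSVY
  updated: d(HKSVY,L)=109/16
step 5: merge (HKSVY,L) at d=109/16; branch lengths HKSVY→109/32, L→109/32; new cluster HKLSVY
final tree: ((((H:85/12,S:-73/12):99/16,V:45/16):39/16,(K:15/4,Y:-11/4):123/16):109/32,L:109/32)
total length: 447/16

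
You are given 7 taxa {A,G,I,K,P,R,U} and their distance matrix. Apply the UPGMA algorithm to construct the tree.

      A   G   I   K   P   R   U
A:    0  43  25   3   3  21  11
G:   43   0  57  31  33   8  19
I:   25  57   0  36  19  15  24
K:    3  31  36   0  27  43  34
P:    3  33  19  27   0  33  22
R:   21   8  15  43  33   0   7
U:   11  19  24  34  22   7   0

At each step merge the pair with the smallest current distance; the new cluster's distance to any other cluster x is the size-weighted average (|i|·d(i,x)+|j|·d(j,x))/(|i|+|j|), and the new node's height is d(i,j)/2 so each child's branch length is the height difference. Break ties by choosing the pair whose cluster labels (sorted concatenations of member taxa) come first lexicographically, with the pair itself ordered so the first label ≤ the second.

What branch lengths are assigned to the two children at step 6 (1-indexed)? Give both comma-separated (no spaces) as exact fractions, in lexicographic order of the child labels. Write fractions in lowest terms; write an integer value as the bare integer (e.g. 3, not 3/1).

step 1: merge (A,K) at d=3; branch lengths A→3/2, K→3/2; new cluster AK
  updated: d(AK,G)=37, d(AK,I)=61/2, d(AK,P)=15, d(AK,R)=32, d(AK,U)=45/2
step 2: merge (R,U) at d=7; branch lengths R→7/2, U→7/2; new cluster RU
  updated: d(AK,RU)=109/4, d(G,RU)=27/2, d(I,RU)=39/2, d(P,RU)=55/2
step 3: merge (G,RU) at d=27/2; branch lengths G→27/4, RU→13/4; new cluster GRU
  updated: d(AK,GRU)=61/2, d(GRU,I)=32, d(GRU,P)=88/3
step 4: merge (AK,P) at d=15; branch lengths AK→6, P→15/2; new cluster AKP
  updated: d(AKP,GRU)=271/9, d(AKP,I)=80/3
step 5: merge (AKP,I) at d=80/3; branch lengths AKP→35/6, I→40/3; new cluster AIKP
  updated: d(AIKP,GRU)=367/12
step 6: merge (AIKP,GRU) at d=367/12; branch lengths AIKP→47/24, GRU→205/24; new cluster AGIKPRU
final tree: ((((A:3/2,K:3/2):6,P:15/2):35/6,I:40/3):47/24,(G:27/4,(R:7/2,U:7/2):13/4):205/24)
total length: 379/6

47/24,205/24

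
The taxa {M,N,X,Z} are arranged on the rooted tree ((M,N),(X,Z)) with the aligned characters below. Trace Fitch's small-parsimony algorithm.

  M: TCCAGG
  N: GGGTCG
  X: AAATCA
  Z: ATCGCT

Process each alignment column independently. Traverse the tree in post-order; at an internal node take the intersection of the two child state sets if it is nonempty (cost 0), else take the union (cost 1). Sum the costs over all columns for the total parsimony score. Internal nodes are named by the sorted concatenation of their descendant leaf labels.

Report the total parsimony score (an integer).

12

MN@0: {T} ∪ {G} = {G,T} (union, +1)
XZ@0: {A} ∩ {A} = {A} (intersection, +0)
MNXZ@0: {G,T} ∪ {A} = {A,G,T} (union, +1)
MN@1: {C} ∪ {G} = {C,G} (union, +1)
XZ@1: {A} ∪ {T} = {A,T} (union, +1)
MNXZ@1: {C,G} ∪ {A,T} = {A,C,G,T} (union, +1)
MN@2: {C} ∪ {G} = {C,G} (union, +1)
XZ@2: {A} ∪ {C} = {A,C} (union, +1)
MNXZ@2: {C,G} ∩ {A,C} = {C} (intersection, +0)
MN@3: {A} ∪ {T} = {A,T} (union, +1)
XZ@3: {T} ∪ {G} = {G,T} (union, +1)
MNXZ@3: {A,T} ∩ {G,T} = {T} (intersection, +0)
MN@4: {G} ∪ {C} = {C,G} (union, +1)
XZ@4: {C} ∩ {C} = {C} (intersection, +0)
MNXZ@4: {C,G} ∩ {C} = {C} (intersection, +0)
MN@5: {G} ∩ {G} = {G} (intersection, +0)
XZ@5: {A} ∪ {T} = {A,T} (union, +1)
MNXZ@5: {G} ∪ {A,T} = {A,G,T} (union, +1)
per-site changes: [2, 3, 2, 2, 1, 2]; total = 12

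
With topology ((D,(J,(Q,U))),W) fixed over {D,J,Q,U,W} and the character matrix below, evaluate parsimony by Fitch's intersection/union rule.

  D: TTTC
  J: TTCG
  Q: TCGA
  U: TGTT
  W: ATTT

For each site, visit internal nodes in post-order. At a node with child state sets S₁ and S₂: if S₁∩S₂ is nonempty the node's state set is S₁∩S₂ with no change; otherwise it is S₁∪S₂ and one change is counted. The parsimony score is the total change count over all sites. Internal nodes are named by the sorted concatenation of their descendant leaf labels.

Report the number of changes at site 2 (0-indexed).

[col 0] QU: children Q:{T}, U:{T} ∩→ {T}; cost 0
[col 0] JQU: children J:{T}, QU:{T} ∩→ {T}; cost 0
[col 0] DJQU: children D:{T}, JQU:{T} ∩→ {T}; cost 0
[col 0] DJQUW: children DJQU:{T}, W:{A} ∪→ {A,T}; cost 1
[col 1] QU: children Q:{C}, U:{G} ∪→ {C,G}; cost 1
[col 1] JQU: children J:{T}, QU:{C,G} ∪→ {C,G,T}; cost 1
[col 1] DJQU: children D:{T}, JQU:{C,G,T} ∩→ {T}; cost 0
[col 1] DJQUW: children DJQU:{T}, W:{T} ∩→ {T}; cost 0
[col 2] QU: children Q:{G}, U:{T} ∪→ {G,T}; cost 1
[col 2] JQU: children J:{C}, QU:{G,T} ∪→ {C,G,T}; cost 1
[col 2] DJQU: children D:{T}, JQU:{C,G,T} ∩→ {T}; cost 0
[col 2] DJQUW: children DJQU:{T}, W:{T} ∩→ {T}; cost 0
[col 3] QU: children Q:{A}, U:{T} ∪→ {A,T}; cost 1
[col 3] JQU: children J:{G}, QU:{A,T} ∪→ {A,G,T}; cost 1
[col 3] DJQU: children D:{C}, JQU:{A,G,T} ∪→ {A,C,G,T}; cost 1
[col 3] DJQUW: children DJQU:{A,C,G,T}, W:{T} ∩→ {T}; cost 0
per-site changes: [1, 2, 2, 3]; total = 8

2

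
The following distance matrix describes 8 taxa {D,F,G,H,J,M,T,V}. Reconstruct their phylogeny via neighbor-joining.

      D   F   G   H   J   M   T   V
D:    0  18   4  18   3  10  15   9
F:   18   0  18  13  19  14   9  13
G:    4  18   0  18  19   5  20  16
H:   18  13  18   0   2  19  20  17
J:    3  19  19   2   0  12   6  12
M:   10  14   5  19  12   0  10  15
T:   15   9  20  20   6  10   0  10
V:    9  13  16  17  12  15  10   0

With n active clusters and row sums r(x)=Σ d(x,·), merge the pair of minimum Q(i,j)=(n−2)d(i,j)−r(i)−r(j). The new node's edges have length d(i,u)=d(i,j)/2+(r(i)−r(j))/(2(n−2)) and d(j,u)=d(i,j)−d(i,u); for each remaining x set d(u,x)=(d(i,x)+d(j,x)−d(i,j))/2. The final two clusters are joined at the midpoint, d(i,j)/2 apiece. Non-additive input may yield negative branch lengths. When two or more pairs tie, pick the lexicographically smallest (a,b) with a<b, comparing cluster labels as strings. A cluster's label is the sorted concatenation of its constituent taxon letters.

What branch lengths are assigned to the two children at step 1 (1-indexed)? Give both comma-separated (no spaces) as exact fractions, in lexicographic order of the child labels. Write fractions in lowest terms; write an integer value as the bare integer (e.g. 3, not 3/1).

step 1: merge (H,J) at d=2, Q=-168; branch lengths H→23/6, J→-11/6; new cluster HJ
  updated: d(D,HJ)=19/2, d(F,HJ)=15, d(G,HJ)=35/2, d(HJ,M)=29/2, d(HJ,T)=12, d(HJ,V)=27/2
step 2: merge (D,G) at d=4, Q=-126; branch lengths D→1/2, G→7/2; new cluster DG
  updated: d(DG,F)=16, d(DG,HJ)=23/2, d(DG,M)=11/2, d(DG,T)=31/2, d(DG,V)=21/2
step 3: merge (DG,M) at d=11/2, Q=-96; branch lengths DG→11/4, M→11/4; new cluster DGM
  updated: d(DGM,F)=49/4, d(DGM,HJ)=41/4, d(DGM,T)=10, d(DGM,V)=10
step 4: merge (F,T) at d=9, Q=-253/4; branch lengths F→47/8, T→25/8; new cluster FT
  updated: d(DGM,FT)=53/8, d(FT,HJ)=9, d(FT,V)=7
step 5: merge (DGM,HJ) at d=41/4, Q=-313/8; branch lengths DGM→117/32, HJ→211/32; new cluster DGHJM
  updated: d(DGHJM,FT)=43/16, d(DGHJM,V)=53/8
step 6: merge (DGHJM,FT) at d=43/16, Q=-261/16; branch lengths DGHJM→37/32, FT→49/32; new cluster DFGHJMT
  updated: d(DFGHJMT,V)=175/32
step 7: merge (DFGHJMT,V) at d=175/32; branch lengths DFGHJMT→175/64, V→175/64; new cluster DFGHJMTV
final tree: (((((D:1/2,G:7/2):11/4,M:11/4):117/32,(H:23/6,J:-11/6):211/32):37/32,(F:47/8,T:25/8):49/32):175/64,V:175/64)
total length: 1245/32

23/6,-11/6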